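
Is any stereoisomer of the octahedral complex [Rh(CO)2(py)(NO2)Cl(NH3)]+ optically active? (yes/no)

In an octahedral complex each vertex has one trans partner and four cis neighbours.
Placing the ligands in turn and identifying arrangements related by rotation or reflection leaves 9 distinct geometric isomers.
Of these, 6 lack any improper symmetry element and so occur as enantiomeric pairs, giving 9 + 6 = 15 stereoisomers in total.

yes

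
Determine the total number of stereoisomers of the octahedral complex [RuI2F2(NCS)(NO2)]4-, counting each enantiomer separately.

8

In an octahedral complex each vertex has one trans partner and four cis neighbours.
Systematic placement gives 6 geometric isomers: I trans, F trans; I cis, F trans; I cis, F cis (3 arrangements, 2 chiral); I trans, F cis.
Of these, 2 lack any improper symmetry element and so occur as enantiomeric pairs, giving 6 + 2 = 8 stereoisomers in total.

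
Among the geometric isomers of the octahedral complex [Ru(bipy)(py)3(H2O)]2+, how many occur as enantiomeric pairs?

The six octahedral sites form three mutually perpendicular trans pairs.
Each bipy is bidentate and must span two cis positions.
Working through the distinct placements yields 2 geometric isomers: py mer; py fac.
Each arrangement has an internal mirror plane or centre of symmetry, so none is chiral.

0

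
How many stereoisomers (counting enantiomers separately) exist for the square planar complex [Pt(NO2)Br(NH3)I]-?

3

In a square planar complex each vertex has one trans partner and two cis neighbours.
The distinct arrangements are (3 in all): (Br/NH3 trans, I/NO2 trans); (Br/NO2 trans, I/NH3 trans); (Br/I trans, NH3/NO2 trans).
Each arrangement has an internal mirror plane or centre of symmetry, so none is chiral.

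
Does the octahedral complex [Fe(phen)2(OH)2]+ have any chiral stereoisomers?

Each phen is bidentate and must span two cis positions.
Systematic placement gives 2 geometric isomers: OH trans; OH cis (chiral).
One of these lacks any improper symmetry element and so occurs as an enantiomeric pair, giving 2 + 1 = 3 stereoisomers in total.

yes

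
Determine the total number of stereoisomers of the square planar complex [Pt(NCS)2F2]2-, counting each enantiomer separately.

2

A square has two trans pairs of vertices; adjacent vertices are cis.
There are 2 geometric isomers: NCS cis; NCS trans.
Each arrangement has an internal mirror plane or centre of symmetry, so none is chiral.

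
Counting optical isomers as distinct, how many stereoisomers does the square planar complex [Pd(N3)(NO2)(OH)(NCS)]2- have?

A square has two trans pairs of vertices; adjacent vertices are cis.
Working through the distinct placements yields 3 geometric isomers: (N3/NO2 trans, NCS/OH trans); (N3/OH trans, NCS/NO2 trans); (N3/NCS trans, NO2/OH trans).
Each arrangement has an internal mirror plane or centre of symmetry, so none is chiral.

3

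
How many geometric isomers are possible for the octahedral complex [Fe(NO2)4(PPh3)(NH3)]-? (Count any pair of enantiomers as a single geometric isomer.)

The distinct arrangements are (2 in all): PPh3 and NH3 mutually cis; PPh3 and NH3 mutually trans.

2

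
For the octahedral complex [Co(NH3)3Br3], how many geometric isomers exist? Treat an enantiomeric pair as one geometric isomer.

2

An octahedron has six vertices in three trans pairs; every non-trans pair is cis.
Working through the distinct placements yields 2 geometric isomers: NH3 mer; NH3 fac.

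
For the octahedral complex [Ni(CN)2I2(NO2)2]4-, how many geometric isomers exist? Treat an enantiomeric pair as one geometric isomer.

In an octahedral complex each vertex has one trans partner and four cis neighbours.
Working through the distinct placements yields 5 geometric isomers: CN trans, I trans, NO2 trans; CN trans, I cis, NO2 cis; CN cis, I cis, NO2 trans; CN cis, I cis, NO2 cis (chiral); CN cis, I trans, NO2 cis.

5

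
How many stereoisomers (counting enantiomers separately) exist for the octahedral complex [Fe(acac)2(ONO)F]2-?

3

An octahedron has six vertices in three trans pairs; every non-trans pair is cis.
Each acac is bidentate and must span two cis positions.
The distinct arrangements are (2 in all): ONO and F mutually trans; ONO and F mutually cis (chiral).
One of these lacks any improper symmetry element and so occurs as an enantiomeric pair, giving 2 + 1 = 3 stereoisomers in total.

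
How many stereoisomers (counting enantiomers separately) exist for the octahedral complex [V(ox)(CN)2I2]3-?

4

Each ox is bidentate and must span two cis positions.
Systematic placement gives 3 geometric isomers: CN trans, I cis; CN cis, I cis (chiral); CN cis, I trans.
One of these lacks any improper symmetry element and so occurs as an enantiomeric pair, giving 3 + 1 = 4 stereoisomers in total.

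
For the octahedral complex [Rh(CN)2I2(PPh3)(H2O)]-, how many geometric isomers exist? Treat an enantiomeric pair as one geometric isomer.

An octahedron has six vertices in three trans pairs; every non-trans pair is cis.
There are 6 geometric isomers: CN trans, I cis; CN trans, I trans; CN cis, I cis (3 arrangements, 2 chiral); CN cis, I trans.

6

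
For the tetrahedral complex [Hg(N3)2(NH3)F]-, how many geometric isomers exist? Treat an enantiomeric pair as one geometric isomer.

1

All four vertices of a tetrahedron are equivalent and mutually adjacent, so cis/trans isomerism cannot arise.
Only one geometric arrangement is possible.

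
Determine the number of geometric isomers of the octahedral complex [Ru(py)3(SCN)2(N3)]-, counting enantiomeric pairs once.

3

In an octahedral complex each vertex has one trans partner and four cis neighbours.
Working through the distinct placements yields 3 geometric isomers: py mer, SCN cis; py mer, SCN trans; py fac, SCN cis.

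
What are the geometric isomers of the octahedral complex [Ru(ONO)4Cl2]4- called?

An octahedron has six vertices in three trans pairs; every non-trans pair is cis.
The distinct arrangements are (2 in all): Cl trans; Cl cis.

cis and trans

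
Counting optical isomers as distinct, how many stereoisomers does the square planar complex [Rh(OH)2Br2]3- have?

2

A square has two trans pairs of vertices; adjacent vertices are cis.
Working through the distinct placements yields 2 geometric isomers: OH cis; OH trans.
Each arrangement has an internal mirror plane or centre of symmetry, so none is chiral.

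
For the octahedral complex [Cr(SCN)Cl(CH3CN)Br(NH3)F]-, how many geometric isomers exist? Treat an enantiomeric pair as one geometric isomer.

Systematic enumeration (placing each ligand type in turn and discarding arrangements equivalent by rotation or reflection) gives 15 geometric isomers.

15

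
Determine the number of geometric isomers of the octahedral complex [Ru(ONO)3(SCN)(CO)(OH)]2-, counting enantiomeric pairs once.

An octahedron has six vertices in three trans pairs; every non-trans pair is cis.
Working through the distinct placements yields 4 geometric isomers: ONO mer (3 arrangements); ONO fac (chiral).

4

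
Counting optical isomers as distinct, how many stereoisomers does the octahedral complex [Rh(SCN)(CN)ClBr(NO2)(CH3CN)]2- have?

30

An octahedron has six vertices in three trans pairs; every non-trans pair is cis.
Systematic enumeration (placing each ligand type in turn and discarding arrangements equivalent by rotation or reflection) gives 15 geometric isomers.
Of these, 15 lack any improper symmetry element and so occur as enantiomeric pairs, giving 15 + 15 = 30 stereoisomers in total.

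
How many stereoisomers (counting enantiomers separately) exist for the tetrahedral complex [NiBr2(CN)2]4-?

All four vertices of a tetrahedron are equivalent and mutually adjacent, so cis/trans isomerism cannot arise.
Only one geometric arrangement is possible.

1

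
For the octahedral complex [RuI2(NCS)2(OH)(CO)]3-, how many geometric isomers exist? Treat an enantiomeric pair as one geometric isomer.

An octahedron has six vertices in three trans pairs; every non-trans pair is cis.
There are 6 geometric isomers: I cis, NCS cis (3 arrangements, 2 chiral); I cis, NCS trans; I trans, NCS cis; I trans, NCS trans.

6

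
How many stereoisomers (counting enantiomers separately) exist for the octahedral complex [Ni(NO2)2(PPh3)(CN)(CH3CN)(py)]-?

15

The six octahedral sites form three mutually perpendicular trans pairs.
Exhaustive case analysis gives 9 geometric isomers.
Of these, 6 lack any improper symmetry element and so occur as enantiomeric pairs, giving 9 + 6 = 15 stereoisomers in total.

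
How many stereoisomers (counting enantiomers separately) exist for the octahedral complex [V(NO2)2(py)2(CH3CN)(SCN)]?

In an octahedral complex each vertex has one trans partner and four cis neighbours.
The distinct arrangements are (6 in all): NO2 cis, py trans; NO2 cis, py cis (3 arrangements, 2 chiral); NO2 trans, py trans; NO2 trans, py cis.
Of these, 2 lack any improper symmetry element and so occur as enantiomeric pairs, giving 6 + 2 = 8 stereoisomers in total.

8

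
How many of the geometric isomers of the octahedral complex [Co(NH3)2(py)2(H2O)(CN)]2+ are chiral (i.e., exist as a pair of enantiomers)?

2

In an octahedral complex each vertex has one trans partner and four cis neighbours.
Working through the distinct placements yields 6 geometric isomers: NH3 trans, py trans; NH3 cis, py cis (3 arrangements, 2 chiral); NH3 cis, py trans; NH3 trans, py cis.
Of these, 2 lack any improper symmetry element and so occur as enantiomeric pairs, giving 6 + 2 = 8 stereoisomers in total.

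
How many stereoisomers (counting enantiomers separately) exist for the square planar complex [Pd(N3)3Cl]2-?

1

A square has two trans pairs of vertices; adjacent vertices are cis.
Only one geometric arrangement is possible.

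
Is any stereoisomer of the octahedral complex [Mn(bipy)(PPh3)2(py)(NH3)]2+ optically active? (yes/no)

Each bipy is bidentate and must span two cis positions.
Systematic placement gives 4 geometric isomers: PPh3 cis (3 arrangements, 2 chiral); PPh3 trans.
Of these, 2 lack any improper symmetry element and so occur as enantiomeric pairs, giving 4 + 2 = 6 stereoisomers in total.

yes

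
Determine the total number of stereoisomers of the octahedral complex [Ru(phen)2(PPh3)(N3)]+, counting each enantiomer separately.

An octahedron has six vertices in three trans pairs; every non-trans pair is cis.
Each phen is bidentate and must span two cis positions.
There are 2 geometric isomers: PPh3 and N3 mutually trans; PPh3 and N3 mutually cis (chiral).
One of these lacks any improper symmetry element and so occurs as an enantiomeric pair, giving 2 + 1 = 3 stereoisomers in total.

3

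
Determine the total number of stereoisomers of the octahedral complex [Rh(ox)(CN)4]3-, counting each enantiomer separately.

The six octahedral sites form three mutually perpendicular trans pairs.
Each ox is bidentate and must span two cis positions.
Only one geometric arrangement is possible.

1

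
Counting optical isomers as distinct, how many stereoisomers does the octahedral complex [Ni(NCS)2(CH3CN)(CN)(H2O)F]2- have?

15

Systematic enumeration (placing each ligand type in turn and discarding arrangements equivalent by rotation or reflection) gives 9 geometric isomers.
Of these, 6 lack any improper symmetry element and so occur as enantiomeric pairs, giving 9 + 6 = 15 stereoisomers in total.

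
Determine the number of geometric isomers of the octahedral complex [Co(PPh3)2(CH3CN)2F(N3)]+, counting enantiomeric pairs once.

An octahedron has six vertices in three trans pairs; every non-trans pair is cis.
Systematic placement gives 6 geometric isomers: PPh3 trans, CH3CN trans; PPh3 cis, CH3CN trans; PPh3 trans, CH3CN cis; PPh3 cis, CH3CN cis (3 arrangements, 2 chiral).

6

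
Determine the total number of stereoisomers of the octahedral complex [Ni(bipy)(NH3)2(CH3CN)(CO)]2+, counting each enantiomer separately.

Each bipy is bidentate and must span two cis positions.
Working through the distinct placements yields 4 geometric isomers: NH3 cis (3 arrangements, 2 chiral); NH3 trans.
Of these, 2 lack any improper symmetry element and so occur as enantiomeric pairs, giving 4 + 2 = 6 stereoisomers in total.

6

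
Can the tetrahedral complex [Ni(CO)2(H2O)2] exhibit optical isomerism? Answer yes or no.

no

Only one geometric arrangement is possible.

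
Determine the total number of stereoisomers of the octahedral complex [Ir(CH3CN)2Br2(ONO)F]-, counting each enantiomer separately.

8

In an octahedral complex each vertex has one trans partner and four cis neighbours.
Systematic placement gives 6 geometric isomers: CH3CN trans, Br trans; CH3CN cis, Br trans; CH3CN cis, Br cis (3 arrangements, 2 chiral); CH3CN trans, Br cis.
Of these, 2 lack any improper symmetry element and so occur as enantiomeric pairs, giving 6 + 2 = 8 stereoisomers in total.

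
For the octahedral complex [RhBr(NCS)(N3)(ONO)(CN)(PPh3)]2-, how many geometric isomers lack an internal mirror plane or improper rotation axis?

15

An octahedron has six vertices in three trans pairs; every non-trans pair is cis.
Placing the ligands in turn and identifying arrangements related by rotation or reflection leaves 15 distinct geometric isomers.
Of these, 15 lack any improper symmetry element and so occur as enantiomeric pairs, giving 15 + 15 = 30 stereoisomers in total.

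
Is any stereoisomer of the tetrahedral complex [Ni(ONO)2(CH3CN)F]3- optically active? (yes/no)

no

All four vertices of a tetrahedron are equivalent and mutually adjacent, so cis/trans isomerism cannot arise.
Only one geometric arrangement is possible.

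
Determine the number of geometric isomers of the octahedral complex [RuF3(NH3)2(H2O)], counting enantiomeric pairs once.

In an octahedral complex each vertex has one trans partner and four cis neighbours.
Systematic placement gives 3 geometric isomers: F mer, NH3 trans; F mer, NH3 cis; F fac, NH3 cis.

3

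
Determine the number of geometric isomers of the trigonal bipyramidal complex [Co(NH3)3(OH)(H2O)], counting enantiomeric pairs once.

A trigonal bipyramid has two axial and three equatorial sites, which are chemically inequivalent.
The distinct arrangements are (4 in all): OH equatorial, H2O axial; OH axial, H2O axial; OH equatorial, H2O equatorial; OH axial, H2O equatorial.

4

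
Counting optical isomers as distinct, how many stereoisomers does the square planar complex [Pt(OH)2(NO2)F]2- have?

There are 2 geometric isomers: OH cis; OH trans.
Each arrangement has an internal mirror plane or centre of symmetry, so none is chiral.

2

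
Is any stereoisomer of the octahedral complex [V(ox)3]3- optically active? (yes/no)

An octahedron has six vertices in three trans pairs; every non-trans pair is cis.
Each ox is bidentate and must span two cis positions.
Only one geometric arrangement is possible; it has no improper symmetry element, so it exists as a pair of enantiomers (2 stereoisomers).

yes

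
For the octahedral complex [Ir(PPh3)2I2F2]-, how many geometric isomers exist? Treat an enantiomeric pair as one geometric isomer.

The six octahedral sites form three mutually perpendicular trans pairs.
There are 5 geometric isomers: PPh3 trans, I trans, F trans; PPh3 cis, I cis, F trans; PPh3 trans, I cis, F cis; PPh3 cis, I cis, F cis (chiral); PPh3 cis, I trans, F cis.

5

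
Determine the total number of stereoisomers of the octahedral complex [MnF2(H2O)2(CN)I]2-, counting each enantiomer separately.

8

Systematic placement gives 6 geometric isomers: F cis, H2O cis (3 arrangements, 2 chiral); F cis, H2O trans; F trans, H2O cis; F trans, H2O trans.
Of these, 2 lack any improper symmetry element and so occur as enantiomeric pairs, giving 6 + 2 = 8 stereoisomers in total.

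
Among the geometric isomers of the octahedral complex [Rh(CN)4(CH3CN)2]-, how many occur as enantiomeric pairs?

0

The six octahedral sites form three mutually perpendicular trans pairs.
Working through the distinct placements yields 2 geometric isomers: CH3CN trans; CH3CN cis.
Each arrangement has an internal mirror plane or centre of symmetry, so none is chiral.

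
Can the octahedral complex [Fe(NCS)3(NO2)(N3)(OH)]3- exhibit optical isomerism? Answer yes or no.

yes

The six octahedral sites form three mutually perpendicular trans pairs.
Systematic placement gives 4 geometric isomers: NCS mer (3 arrangements); NCS fac (chiral).
One of these lacks any improper symmetry element and so occurs as an enantiomeric pair, giving 4 + 1 = 5 stereoisomers in total.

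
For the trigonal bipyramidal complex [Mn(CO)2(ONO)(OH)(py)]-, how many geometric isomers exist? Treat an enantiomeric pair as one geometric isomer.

In a trigonal bipyramid the two axial positions differ from the three equatorial ones.
Placing the ligands in turn and identifying arrangements related by rotation or reflection leaves 7 distinct geometric isomers.

7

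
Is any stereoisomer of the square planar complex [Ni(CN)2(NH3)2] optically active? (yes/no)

A square has two trans pairs of vertices; adjacent vertices are cis.
Systematic placement gives 2 geometric isomers: CN cis; CN trans.
Each arrangement has an internal mirror plane or centre of symmetry, so none is chiral.

no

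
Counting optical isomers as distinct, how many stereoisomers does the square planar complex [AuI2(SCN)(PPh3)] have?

In a square planar complex each vertex has one trans partner and two cis neighbours.
Working through the distinct placements yields 2 geometric isomers: I cis; I trans.
Each arrangement has an internal mirror plane or centre of symmetry, so none is chiral.

2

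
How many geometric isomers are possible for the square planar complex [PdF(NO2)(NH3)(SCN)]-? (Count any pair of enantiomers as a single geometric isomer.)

In a square planar complex each vertex has one trans partner and two cis neighbours.
There are 3 geometric isomers: (F/NO2 trans, NH3/SCN trans); (F/SCN trans, NH3/NO2 trans); (F/NH3 trans, NO2/SCN trans).

3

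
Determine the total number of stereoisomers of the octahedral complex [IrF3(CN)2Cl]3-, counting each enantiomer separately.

3

An octahedron has six vertices in three trans pairs; every non-trans pair is cis.
The distinct arrangements are (3 in all): F mer, CN trans; F mer, CN cis; F fac, CN cis.
Each arrangement has an internal mirror plane or centre of symmetry, so none is chiral.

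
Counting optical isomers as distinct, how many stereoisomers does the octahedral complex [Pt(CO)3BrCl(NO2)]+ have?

5

An octahedron has six vertices in three trans pairs; every non-trans pair is cis.
There are 4 geometric isomers: CO mer (3 arrangements); CO fac (chiral).
One of these lacks any improper symmetry element and so occurs as an enantiomeric pair, giving 4 + 1 = 5 stereoisomers in total.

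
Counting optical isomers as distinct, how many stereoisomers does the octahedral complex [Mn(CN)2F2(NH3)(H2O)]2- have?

8

In an octahedral complex each vertex has one trans partner and four cis neighbours.
Working through the distinct placements yields 6 geometric isomers: CN trans, F trans; CN trans, F cis; CN cis, F cis (3 arrangements, 2 chiral); CN cis, F trans.
Of these, 2 lack any improper symmetry element and so occur as enantiomeric pairs, giving 6 + 2 = 8 stereoisomers in total.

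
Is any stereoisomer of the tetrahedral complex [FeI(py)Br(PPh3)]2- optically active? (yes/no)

In a tetrahedral complex all four positions are equivalent and every pair of ligands is adjacent — there is no cis/trans distinction.
Only one geometric arrangement is possible; it has no improper symmetry element, so it exists as a pair of enantiomers (2 stereoisomers).

yes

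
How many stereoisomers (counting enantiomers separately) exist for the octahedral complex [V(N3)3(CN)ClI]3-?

Systematic placement gives 4 geometric isomers: N3 mer (3 arrangements); N3 fac (chiral).
One of these lacks any improper symmetry element and so occurs as an enantiomeric pair, giving 4 + 1 = 5 stereoisomers in total.

5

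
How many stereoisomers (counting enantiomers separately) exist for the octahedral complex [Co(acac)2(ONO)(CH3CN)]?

3

An octahedron has six vertices in three trans pairs; every non-trans pair is cis.
Each acac is bidentate and must span two cis positions.
There are 2 geometric isomers: ONO and CH3CN mutually trans; ONO and CH3CN mutually cis (chiral).
One of these lacks any improper symmetry element and so occurs as an enantiomeric pair, giving 2 + 1 = 3 stereoisomers in total.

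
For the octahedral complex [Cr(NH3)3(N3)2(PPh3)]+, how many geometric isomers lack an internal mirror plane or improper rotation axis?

The six octahedral sites form three mutually perpendicular trans pairs.
The distinct arrangements are (3 in all): NH3 mer, N3 trans; NH3 fac, N3 cis; NH3 mer, N3 cis.
Each arrangement has an internal mirror plane or centre of symmetry, so none is chiral.

0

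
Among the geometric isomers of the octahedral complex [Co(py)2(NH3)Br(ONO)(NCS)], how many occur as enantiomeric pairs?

The six octahedral sites form three mutually perpendicular trans pairs.
Exhaustive case analysis gives 9 geometric isomers.
Of these, 6 lack any improper symmetry element and so occur as enantiomeric pairs, giving 9 + 6 = 15 stereoisomers in total.

6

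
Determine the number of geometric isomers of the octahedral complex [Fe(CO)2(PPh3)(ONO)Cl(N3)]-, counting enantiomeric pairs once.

9

The six octahedral sites form three mutually perpendicular trans pairs.
Placing the ligands in turn and identifying arrangements related by rotation or reflection leaves 9 distinct geometric isomers.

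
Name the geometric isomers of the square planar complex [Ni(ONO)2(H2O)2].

cis and trans

There are 2 geometric isomers: ONO cis; ONO trans.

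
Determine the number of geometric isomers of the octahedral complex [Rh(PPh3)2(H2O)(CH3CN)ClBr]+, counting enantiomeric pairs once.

In an octahedral complex each vertex has one trans partner and four cis neighbours.
Exhaustive case analysis gives 9 geometric isomers.

9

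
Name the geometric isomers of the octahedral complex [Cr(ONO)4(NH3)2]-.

The distinct arrangements are (2 in all): NH3 trans; NH3 cis.

cis and trans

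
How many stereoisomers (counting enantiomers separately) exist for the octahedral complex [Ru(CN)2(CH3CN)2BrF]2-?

8

In an octahedral complex each vertex has one trans partner and four cis neighbours.
There are 6 geometric isomers: CN cis, CH3CN cis (3 arrangements, 2 chiral); CN trans, CH3CN cis; CN cis, CH3CN trans; CN trans, CH3CN trans.
Of these, 2 lack any improper symmetry element and so occur as enantiomeric pairs, giving 6 + 2 = 8 stereoisomers in total.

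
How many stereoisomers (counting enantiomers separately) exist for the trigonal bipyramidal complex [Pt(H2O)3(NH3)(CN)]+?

4

In a trigonal bipyramid the two axial positions differ from the three equatorial ones.
The distinct arrangements are (4 in all): NH3 equatorial, CN axial; NH3 axial, CN axial; NH3 equatorial, CN equatorial; NH3 axial, CN equatorial.
Each arrangement has an internal mirror plane or centre of symmetry, so none is chiral.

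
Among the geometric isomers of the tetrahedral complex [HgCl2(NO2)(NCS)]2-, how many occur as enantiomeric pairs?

All four vertices of a tetrahedron are equivalent and mutually adjacent, so cis/trans isomerism cannot arise.
Only one geometric arrangement is possible.

0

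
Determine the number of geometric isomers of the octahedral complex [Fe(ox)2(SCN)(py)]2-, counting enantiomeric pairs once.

2

An octahedron has six vertices in three trans pairs; every non-trans pair is cis.
Each ox is bidentate and must span two cis positions.
Systematic placement gives 2 geometric isomers: SCN and py mutually cis (chiral); SCN and py mutually trans.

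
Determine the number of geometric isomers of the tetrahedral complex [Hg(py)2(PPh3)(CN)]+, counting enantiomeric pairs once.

1

All four vertices of a tetrahedron are equivalent and mutually adjacent, so cis/trans isomerism cannot arise.
Only one geometric arrangement is possible.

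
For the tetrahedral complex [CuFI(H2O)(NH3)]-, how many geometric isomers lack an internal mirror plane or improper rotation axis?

All four vertices of a tetrahedron are equivalent and mutually adjacent, so cis/trans isomerism cannot arise.
Only one geometric arrangement is possible; it has no improper symmetry element, so it exists as a pair of enantiomers (2 stereoisomers).

1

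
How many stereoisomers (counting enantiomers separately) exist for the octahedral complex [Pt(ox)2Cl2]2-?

3

In an octahedral complex each vertex has one trans partner and four cis neighbours.
Each ox is bidentate and must span two cis positions.
Systematic placement gives 2 geometric isomers: Cl trans; Cl cis (chiral).
One of these lacks any improper symmetry element and so occurs as an enantiomeric pair, giving 2 + 1 = 3 stereoisomers in total.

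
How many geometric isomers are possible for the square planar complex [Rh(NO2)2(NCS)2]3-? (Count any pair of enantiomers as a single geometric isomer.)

Working through the distinct placements yields 2 geometric isomers: NO2 cis; NO2 trans.

2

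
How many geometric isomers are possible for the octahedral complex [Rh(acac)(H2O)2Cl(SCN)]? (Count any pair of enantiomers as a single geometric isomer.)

4

The six octahedral sites form three mutually perpendicular trans pairs.
Each acac is bidentate and must span two cis positions.
There are 4 geometric isomers: H2O cis (3 arrangements, 2 chiral); H2O trans.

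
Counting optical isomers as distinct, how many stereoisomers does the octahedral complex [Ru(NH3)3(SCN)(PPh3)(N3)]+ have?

5

Systematic placement gives 4 geometric isomers: NH3 mer (3 arrangements); NH3 fac (chiral).
One of these lacks any improper symmetry element and so occurs as an enantiomeric pair, giving 4 + 1 = 5 stereoisomers in total.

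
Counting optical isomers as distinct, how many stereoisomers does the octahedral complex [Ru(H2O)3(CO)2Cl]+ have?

3

In an octahedral complex each vertex has one trans partner and four cis neighbours.
Working through the distinct placements yields 3 geometric isomers: H2O mer, CO trans; H2O mer, CO cis; H2O fac, CO cis.
Each arrangement has an internal mirror plane or centre of symmetry, so none is chiral.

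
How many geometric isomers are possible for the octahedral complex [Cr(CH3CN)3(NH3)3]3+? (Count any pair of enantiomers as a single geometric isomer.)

In an octahedral complex each vertex has one trans partner and four cis neighbours.
Working through the distinct placements yields 2 geometric isomers: CH3CN mer; CH3CN fac.

2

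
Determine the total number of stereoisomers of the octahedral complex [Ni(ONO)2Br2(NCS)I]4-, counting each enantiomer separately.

8

An octahedron has six vertices in three trans pairs; every non-trans pair is cis.
Working through the distinct placements yields 6 geometric isomers: ONO trans, Br trans; ONO cis, Br trans; ONO trans, Br cis; ONO cis, Br cis (3 arrangements, 2 chiral).
Of these, 2 lack any improper symmetry element and so occur as enantiomeric pairs, giving 6 + 2 = 8 stereoisomers in total.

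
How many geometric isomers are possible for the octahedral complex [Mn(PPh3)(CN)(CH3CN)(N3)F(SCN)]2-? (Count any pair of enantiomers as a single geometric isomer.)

15

Placing the ligands in turn and identifying arrangements related by rotation or reflection leaves 15 distinct geometric isomers.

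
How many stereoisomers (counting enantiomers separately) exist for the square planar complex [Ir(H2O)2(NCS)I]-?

In a square planar complex each vertex has one trans partner and two cis neighbours.
The distinct arrangements are (2 in all): H2O cis; H2O trans.
Each arrangement has an internal mirror plane or centre of symmetry, so none is chiral.

2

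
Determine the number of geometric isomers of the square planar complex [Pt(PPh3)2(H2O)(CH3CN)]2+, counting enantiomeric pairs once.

A square has two trans pairs of vertices; adjacent vertices are cis.
There are 2 geometric isomers: PPh3 cis; PPh3 trans.

2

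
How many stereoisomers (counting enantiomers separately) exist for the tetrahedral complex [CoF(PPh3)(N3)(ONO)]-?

2

All four vertices of a tetrahedron are equivalent and mutually adjacent, so cis/trans isomerism cannot arise.
Only one geometric arrangement is possible; it has no improper symmetry element, so it exists as a pair of enantiomers (2 stereoisomers).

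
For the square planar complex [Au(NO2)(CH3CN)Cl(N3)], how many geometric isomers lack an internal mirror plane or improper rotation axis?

0

Systematic placement gives 3 geometric isomers: (CH3CN/N3 trans, Cl/NO2 trans); (CH3CN/NO2 trans, Cl/N3 trans); (CH3CN/Cl trans, N3/NO2 trans).
Each arrangement has an internal mirror plane or centre of symmetry, so none is chiral.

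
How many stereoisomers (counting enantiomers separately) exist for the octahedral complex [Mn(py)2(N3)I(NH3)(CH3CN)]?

Systematic enumeration (placing each ligand type in turn and discarding arrangements equivalent by rotation or reflection) gives 9 geometric isomers.
Of these, 6 lack any improper symmetry element and so occur as enantiomeric pairs, giving 9 + 6 = 15 stereoisomers in total.

15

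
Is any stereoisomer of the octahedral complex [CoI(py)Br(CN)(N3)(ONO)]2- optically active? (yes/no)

yes

Systematic enumeration (placing each ligand type in turn and discarding arrangements equivalent by rotation or reflection) gives 15 geometric isomers.
Of these, 15 lack any improper symmetry element and so occur as enantiomeric pairs, giving 15 + 15 = 30 stereoisomers in total.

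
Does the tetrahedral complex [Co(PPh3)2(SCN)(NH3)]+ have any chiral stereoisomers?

All four vertices of a tetrahedron are equivalent and mutually adjacent, so cis/trans isomerism cannot arise.
Only one geometric arrangement is possible.

no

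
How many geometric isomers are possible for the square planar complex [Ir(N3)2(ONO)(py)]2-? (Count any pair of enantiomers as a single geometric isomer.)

2

The distinct arrangements are (2 in all): N3 cis; N3 trans.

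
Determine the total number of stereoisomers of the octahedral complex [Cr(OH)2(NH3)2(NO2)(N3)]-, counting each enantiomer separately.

8

In an octahedral complex each vertex has one trans partner and four cis neighbours.
Working through the distinct placements yields 6 geometric isomers: OH trans, NH3 cis; OH cis, NH3 cis (3 arrangements, 2 chiral); OH trans, NH3 trans; OH cis, NH3 trans.
Of these, 2 lack any improper symmetry element and so occur as enantiomeric pairs, giving 6 + 2 = 8 stereoisomers in total.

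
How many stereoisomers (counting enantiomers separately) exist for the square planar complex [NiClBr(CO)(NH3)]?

In a square planar complex each vertex has one trans partner and two cis neighbours.
There are 3 geometric isomers: (Br/Cl trans, CO/NH3 trans); (Br/NH3 trans, CO/Cl trans); (Br/CO trans, Cl/NH3 trans).
Each arrangement has an internal mirror plane or centre of symmetry, so none is chiral.

3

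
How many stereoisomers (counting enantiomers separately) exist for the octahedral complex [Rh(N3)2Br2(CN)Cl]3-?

8

The six octahedral sites form three mutually perpendicular trans pairs.
Working through the distinct placements yields 6 geometric isomers: N3 trans, Br trans; N3 cis, Br trans; N3 trans, Br cis; N3 cis, Br cis (3 arrangements, 2 chiral).
Of these, 2 lack any improper symmetry element and so occur as enantiomeric pairs, giving 6 + 2 = 8 stereoisomers in total.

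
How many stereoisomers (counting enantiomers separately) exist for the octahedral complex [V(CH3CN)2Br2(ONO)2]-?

The six octahedral sites form three mutually perpendicular trans pairs.
There are 5 geometric isomers: CH3CN trans, Br trans, ONO trans; CH3CN cis, Br trans, ONO cis; CH3CN cis, Br cis, ONO trans; CH3CN cis, Br cis, ONO cis (chiral); CH3CN trans, Br cis, ONO cis.
One of these lacks any improper symmetry element and so occurs as an enantiomeric pair, giving 5 + 1 = 6 stereoisomers in total.

6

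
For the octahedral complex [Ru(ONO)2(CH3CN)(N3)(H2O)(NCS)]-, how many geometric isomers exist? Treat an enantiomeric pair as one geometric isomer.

An octahedron has six vertices in three trans pairs; every non-trans pair is cis.
Exhaustive case analysis gives 9 geometric isomers.

9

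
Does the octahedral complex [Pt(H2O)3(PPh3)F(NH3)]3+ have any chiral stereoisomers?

Working through the distinct placements yields 4 geometric isomers: H2O mer (3 arrangements); H2O fac (chiral).
One of these lacks any improper symmetry element and so occurs as an enantiomeric pair, giving 4 + 1 = 5 stereoisomers in total.

yes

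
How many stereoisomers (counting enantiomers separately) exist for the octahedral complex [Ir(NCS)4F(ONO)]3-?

An octahedron has six vertices in three trans pairs; every non-trans pair is cis.
The distinct arrangements are (2 in all): F and ONO mutually cis; F and ONO mutually trans.
Each arrangement has an internal mirror plane or centre of symmetry, so none is chiral.

2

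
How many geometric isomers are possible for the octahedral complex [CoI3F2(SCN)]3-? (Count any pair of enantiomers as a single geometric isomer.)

3

In an octahedral complex each vertex has one trans partner and four cis neighbours.
Working through the distinct placements yields 3 geometric isomers: I mer, F trans; I fac, F cis; I mer, F cis.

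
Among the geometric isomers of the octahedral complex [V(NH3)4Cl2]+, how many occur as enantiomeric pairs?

0

An octahedron has six vertices in three trans pairs; every non-trans pair is cis.
There are 2 geometric isomers: Cl trans; Cl cis.
Each arrangement has an internal mirror plane or centre of symmetry, so none is chiral.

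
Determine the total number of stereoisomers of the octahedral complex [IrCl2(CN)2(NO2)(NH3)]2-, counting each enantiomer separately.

An octahedron has six vertices in three trans pairs; every non-trans pair is cis.
The distinct arrangements are (6 in all): Cl trans, CN trans; Cl cis, CN trans; Cl cis, CN cis (3 arrangements, 2 chiral); Cl trans, CN cis.
Of these, 2 lack any improper symmetry element and so occur as enantiomeric pairs, giving 6 + 2 = 8 stereoisomers in total.

8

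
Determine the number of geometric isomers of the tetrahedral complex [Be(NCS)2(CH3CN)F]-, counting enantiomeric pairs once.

All four vertices of a tetrahedron are equivalent and mutually adjacent, so cis/trans isomerism cannot arise.
Only one geometric arrangement is possible.

1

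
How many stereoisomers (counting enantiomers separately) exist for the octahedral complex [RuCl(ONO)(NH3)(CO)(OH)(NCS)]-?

30

The six octahedral sites form three mutually perpendicular trans pairs.
Exhaustive case analysis gives 15 geometric isomers.
Of these, 15 lack any improper symmetry element and so occur as enantiomeric pairs, giving 15 + 15 = 30 stereoisomers in total.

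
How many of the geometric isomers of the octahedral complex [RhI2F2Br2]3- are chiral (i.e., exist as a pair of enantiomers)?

1

Systematic placement gives 5 geometric isomers: I trans, F trans, Br trans; I cis, F cis, Br trans; I trans, F cis, Br cis; I cis, F cis, Br cis (chiral); I cis, F trans, Br cis.
One of these lacks any improper symmetry element and so occurs as an enantiomeric pair, giving 5 + 1 = 6 stereoisomers in total.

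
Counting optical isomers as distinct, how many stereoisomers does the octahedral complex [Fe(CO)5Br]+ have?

1

Only one geometric arrangement is possible.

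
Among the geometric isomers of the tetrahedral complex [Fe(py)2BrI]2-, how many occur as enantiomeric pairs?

0

In a tetrahedral complex all four positions are equivalent and every pair of ligands is adjacent — there is no cis/trans distinction.
Only one geometric arrangement is possible.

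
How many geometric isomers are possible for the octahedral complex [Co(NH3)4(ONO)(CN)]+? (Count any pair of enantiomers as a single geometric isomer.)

2

An octahedron has six vertices in three trans pairs; every non-trans pair is cis.
There are 2 geometric isomers: ONO and CN mutually cis; ONO and CN mutually trans.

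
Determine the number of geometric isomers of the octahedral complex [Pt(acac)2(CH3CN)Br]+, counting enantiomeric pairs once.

In an octahedral complex each vertex has one trans partner and four cis neighbours.
Each acac is bidentate and must span two cis positions.
Systematic placement gives 2 geometric isomers: CH3CN and Br mutually trans; CH3CN and Br mutually cis (chiral).

2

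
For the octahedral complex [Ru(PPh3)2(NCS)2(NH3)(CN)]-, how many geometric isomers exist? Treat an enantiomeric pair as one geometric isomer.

6

In an octahedral complex each vertex has one trans partner and four cis neighbours.
There are 6 geometric isomers: PPh3 trans, NCS cis; PPh3 cis, NCS cis (3 arrangements, 2 chiral); PPh3 trans, NCS trans; PPh3 cis, NCS trans.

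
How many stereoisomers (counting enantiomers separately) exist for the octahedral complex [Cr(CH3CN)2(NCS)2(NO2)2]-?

6

In an octahedral complex each vertex has one trans partner and four cis neighbours.
There are 5 geometric isomers: CH3CN trans, NCS trans, NO2 trans; CH3CN trans, NCS cis, NO2 cis; CH3CN cis, NCS cis, NO2 trans; CH3CN cis, NCS cis, NO2 cis (chiral); CH3CN cis, NCS trans, NO2 cis.
One of these lacks any improper symmetry element and so occurs as an enantiomeric pair, giving 5 + 1 = 6 stereoisomers in total.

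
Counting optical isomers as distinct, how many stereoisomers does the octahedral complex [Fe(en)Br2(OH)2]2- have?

4

An octahedron has six vertices in three trans pairs; every non-trans pair is cis.
Each en is bidentate and must span two cis positions.
Systematic placement gives 3 geometric isomers: Br trans, OH cis; Br cis, OH cis (chiral); Br cis, OH trans.
One of these lacks any improper symmetry element and so occurs as an enantiomeric pair, giving 3 + 1 = 4 stereoisomers in total.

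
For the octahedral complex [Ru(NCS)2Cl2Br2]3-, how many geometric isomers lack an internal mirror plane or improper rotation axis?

The six octahedral sites form three mutually perpendicular trans pairs.
The distinct arrangements are (5 in all): NCS trans, Cl trans, Br trans; NCS cis, Cl cis, Br trans; NCS trans, Cl cis, Br cis; NCS cis, Cl cis, Br cis (chiral); NCS cis, Cl trans, Br cis.
One of these lacks any improper symmetry element and so occurs as an enantiomeric pair, giving 5 + 1 = 6 stereoisomers in total.

1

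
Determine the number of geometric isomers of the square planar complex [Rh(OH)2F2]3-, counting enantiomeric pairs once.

2

The distinct arrangements are (2 in all): OH cis; OH trans.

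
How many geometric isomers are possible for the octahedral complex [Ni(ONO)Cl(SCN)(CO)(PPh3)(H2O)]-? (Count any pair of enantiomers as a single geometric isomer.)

Exhaustive case analysis gives 15 geometric isomers.

15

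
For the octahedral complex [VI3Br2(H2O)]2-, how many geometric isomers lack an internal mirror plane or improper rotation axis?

0

The distinct arrangements are (3 in all): I mer, Br trans; I mer, Br cis; I fac, Br cis.
Each arrangement has an internal mirror plane or centre of symmetry, so none is chiral.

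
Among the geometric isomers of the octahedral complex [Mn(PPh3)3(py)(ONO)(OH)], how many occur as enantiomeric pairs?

1

The six octahedral sites form three mutually perpendicular trans pairs.
Working through the distinct placements yields 4 geometric isomers: PPh3 mer (3 arrangements); PPh3 fac (chiral).
One of these lacks any improper symmetry element and so occurs as an enantiomeric pair, giving 4 + 1 = 5 stereoisomers in total.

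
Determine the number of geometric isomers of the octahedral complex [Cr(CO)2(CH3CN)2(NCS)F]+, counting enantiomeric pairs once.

6

In an octahedral complex each vertex has one trans partner and four cis neighbours.
Systematic placement gives 6 geometric isomers: CO trans, CH3CN trans; CO cis, CH3CN trans; CO cis, CH3CN cis (3 arrangements, 2 chiral); CO trans, CH3CN cis.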